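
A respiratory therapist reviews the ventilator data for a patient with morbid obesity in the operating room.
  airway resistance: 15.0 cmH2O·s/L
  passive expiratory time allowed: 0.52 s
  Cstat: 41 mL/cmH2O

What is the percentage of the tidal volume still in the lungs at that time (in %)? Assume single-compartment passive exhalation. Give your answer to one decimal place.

42.9

τ = R × C = 15.0 × 41 mL/cmH2O = 15.0 × 0.041 L/cmH2O = 0.615 s.
Passive exhalation: V(t)/V₀ = e^(−t/τ) = e^(−0.52/0.615) = 0.4293.
Fraction remaining = 0.4293 → 42.93%.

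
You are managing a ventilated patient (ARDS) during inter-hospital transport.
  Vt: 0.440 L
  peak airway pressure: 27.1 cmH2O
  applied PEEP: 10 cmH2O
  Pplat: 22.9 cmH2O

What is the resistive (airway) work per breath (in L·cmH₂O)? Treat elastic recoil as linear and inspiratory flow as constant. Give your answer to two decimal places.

With constant inspiratory flow the resistive pressure is constant at PIP − Pplat = 27.1 − 22.9 = 4.2 cmH2O, so resistive work = 4.2 × 0.440 = 1.848 L·cmH2O.

1.85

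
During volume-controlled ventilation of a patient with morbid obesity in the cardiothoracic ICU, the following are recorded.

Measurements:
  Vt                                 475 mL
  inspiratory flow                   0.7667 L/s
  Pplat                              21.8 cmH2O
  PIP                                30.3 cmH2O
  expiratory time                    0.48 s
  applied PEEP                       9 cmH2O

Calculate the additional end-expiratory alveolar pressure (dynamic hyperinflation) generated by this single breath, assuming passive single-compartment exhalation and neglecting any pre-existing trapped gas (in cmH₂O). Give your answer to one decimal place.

4.0

R = (PIP − Pplat)/V̇ = (30.3 − 21.8) / 0.7667 = 8.5/0.7667 = 11.086 cmH2O·s/L.
C = Vt/(Pplat − PEEP) = 475.0 / (21.8 − 9) = 475.0/12.8 = 37.109 mL/cmH2O.
τ = R × C = 11.086 × 0.03711 L/cmH2O = 0.4114 s.
Fraction remaining = e^(−Te/τ) = e^(−0.48/0.4114) = 0.3114; trapped volume = 475.0 × 0.3114 = 147.92 mL.
Additional alveolar pressure from trapping ≈ V_trapped / C = 147.92 / 37.109 = 3.986 cmH2O.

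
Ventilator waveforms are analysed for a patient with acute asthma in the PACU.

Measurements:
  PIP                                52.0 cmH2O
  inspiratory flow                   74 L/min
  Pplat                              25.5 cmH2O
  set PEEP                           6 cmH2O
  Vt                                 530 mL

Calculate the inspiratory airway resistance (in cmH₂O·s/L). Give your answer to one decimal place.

Flow: 74 L/min ÷ 60 = 1.2333 L/s.
Raw = (PIP − Pplat) / flow = (52.0 − 25.5) / 1.2333 = 26.5 / 1.2333 = 21.487 cmH2O·s/L.

21.5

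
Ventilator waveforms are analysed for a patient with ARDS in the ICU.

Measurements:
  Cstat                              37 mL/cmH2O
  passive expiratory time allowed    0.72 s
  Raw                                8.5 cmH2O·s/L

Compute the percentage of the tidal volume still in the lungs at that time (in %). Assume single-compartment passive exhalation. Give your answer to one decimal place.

10.1

τ = R × C = 8.5 × 37 mL/cmH2O = 8.5 × 0.037 L/cmH2O = 0.3145 s.
Passive exhalation: V(t)/V₀ = e^(−t/τ) = e^(−0.72/0.3145) = 0.1013.
Fraction remaining = 0.1013 → 10.13%.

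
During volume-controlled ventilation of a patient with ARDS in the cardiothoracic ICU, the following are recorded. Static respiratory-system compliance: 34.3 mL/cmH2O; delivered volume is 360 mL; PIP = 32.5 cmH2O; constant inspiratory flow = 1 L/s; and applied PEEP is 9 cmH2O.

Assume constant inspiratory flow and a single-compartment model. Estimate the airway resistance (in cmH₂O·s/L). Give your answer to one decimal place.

13.0

Equation of motion (constant flow): PIP = Vt/C + R·V̇ + PEEP.
R·V̇ = PIP − Vt/C − PEEP = 32.5 − 360/34.3 − 9 = 32.5 − 10.496 − 9 = 13.004 cmH2O.
R = 13.004 / 1 = 13.004 cmH2O·s/L.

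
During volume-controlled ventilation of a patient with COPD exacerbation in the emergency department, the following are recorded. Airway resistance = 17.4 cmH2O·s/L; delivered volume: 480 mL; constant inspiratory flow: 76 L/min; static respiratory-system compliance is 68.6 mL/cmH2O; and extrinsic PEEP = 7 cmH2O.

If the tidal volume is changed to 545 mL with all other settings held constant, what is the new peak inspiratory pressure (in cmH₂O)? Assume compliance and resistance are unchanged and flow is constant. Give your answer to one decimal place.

Flow: 76 L/min ÷ 60 = 1.2667 L/s.
PIP = Vt/C + R·V̇ + PEEP (constant-flow equation of motion).
Only the elastic term changes: ΔPIP = ΔVt / C = (545 − 480) / 68.6 = 0.9475 cmH2O.
Original PIP = 480/68.6 + 17.4×1.2667 + 7 = 36.038 cmH2O; new PIP = 36.038 + (0.9475) = 36.986 cmH2O.

37.0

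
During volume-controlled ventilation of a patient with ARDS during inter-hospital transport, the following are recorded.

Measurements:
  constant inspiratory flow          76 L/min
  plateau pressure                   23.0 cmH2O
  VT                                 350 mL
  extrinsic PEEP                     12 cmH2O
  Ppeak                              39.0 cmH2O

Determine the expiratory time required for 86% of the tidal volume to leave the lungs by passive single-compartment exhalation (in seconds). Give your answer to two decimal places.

0.79

Flow: 76 L/min ÷ 60 = 1.2667 L/s.
R = (PIP − Pplat)/V̇ = (39.0 − 23.0) / 1.2667 = 16.0/1.2667 = 12.631 cmH2O·s/L.
C = Vt/(Pplat − PEEP) = 350.0 / (23.0 − 12) = 350.0/11.0 = 31.818 mL/cmH2O.
τ = R × C = 12.631 × 0.03182 L/cmH2O = 0.4019 s.
t = −τ·ln(1 − 0.86) = −0.4019·ln(0.14) = 0.7902 s.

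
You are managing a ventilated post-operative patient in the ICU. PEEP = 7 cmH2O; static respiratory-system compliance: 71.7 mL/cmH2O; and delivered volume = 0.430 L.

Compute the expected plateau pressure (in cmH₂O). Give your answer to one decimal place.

Pplat = PEEP + Vt / Cstat = 7 + 430 / 71.7 = 7 + 5.997 = 12.997 cmH2O.

13.0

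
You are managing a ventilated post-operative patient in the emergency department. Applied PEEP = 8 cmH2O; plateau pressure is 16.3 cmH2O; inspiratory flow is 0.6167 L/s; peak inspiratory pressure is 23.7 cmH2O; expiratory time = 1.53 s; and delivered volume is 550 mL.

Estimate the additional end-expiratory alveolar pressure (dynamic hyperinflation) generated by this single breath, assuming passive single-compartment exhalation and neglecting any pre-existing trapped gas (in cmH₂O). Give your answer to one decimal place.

1.2

R = (PIP − Pplat)/V̇ = (23.7 − 16.3) / 0.6167 = 7.4/0.6167 = 11.999 cmH2O·s/L.
C = Vt/(Pplat − PEEP) = 550.0 / (16.3 − 8) = 550.0/8.3 = 66.265 mL/cmH2O.
τ = R × C = 11.999 × 0.06627 L/cmH2O = 0.7952 s.
Fraction remaining = e^(−Te/τ) = e^(−1.53/0.7952) = 0.146; trapped volume = 550.0 × 0.146 = 80.3 mL.
Additional alveolar pressure from trapping ≈ V_trapped / C = 80.3 / 66.265 = 1.212 cmH2O.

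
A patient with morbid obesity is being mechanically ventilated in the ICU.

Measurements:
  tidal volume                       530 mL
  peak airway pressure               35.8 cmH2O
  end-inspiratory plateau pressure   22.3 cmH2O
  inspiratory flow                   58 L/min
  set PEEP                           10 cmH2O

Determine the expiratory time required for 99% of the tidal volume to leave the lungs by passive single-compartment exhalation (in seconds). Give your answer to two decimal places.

2.77

Flow: 58 L/min ÷ 60 = 0.9667 L/s.
R = (PIP − Pplat)/V̇ = (35.8 − 22.3) / 0.9667 = 13.5/0.9667 = 13.965 cmH2O·s/L.
C = Vt/(Pplat − PEEP) = 530.0 / (22.3 − 10) = 530.0/12.3 = 43.089 mL/cmH2O.
τ = R × C = 13.965 × 0.04309 L/cmH2O = 0.6018 s.
t = −τ·ln(1 − 0.99) = −0.6018·ln(0.01) = 2.771 s.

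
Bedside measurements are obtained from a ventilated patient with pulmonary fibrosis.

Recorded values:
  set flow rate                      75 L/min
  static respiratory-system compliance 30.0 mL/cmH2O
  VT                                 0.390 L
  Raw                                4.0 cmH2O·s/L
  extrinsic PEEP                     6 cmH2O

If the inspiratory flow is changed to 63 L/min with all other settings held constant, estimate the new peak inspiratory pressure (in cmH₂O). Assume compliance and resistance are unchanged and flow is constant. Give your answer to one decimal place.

23.2

Flow: 75 L/min ÷ 60 = 1.25 L/s.
New flow: 63 L/min ÷ 60 = 1.05 L/s.
PIP = Vt/C + R·V̇ + PEEP (constant-flow equation of motion).
Only the resistive term changes: ΔPIP = R × ΔV̇ = 4.0 × (1.05 − 1.25) = 4.0 × -0.2 = -0.8 cmH2O.
Original PIP = 390/30.0 + 4.0×1.25 + 6 = 24.0 cmH2O; new PIP = 24.0 + (-0.8) = 23.2 cmH2O.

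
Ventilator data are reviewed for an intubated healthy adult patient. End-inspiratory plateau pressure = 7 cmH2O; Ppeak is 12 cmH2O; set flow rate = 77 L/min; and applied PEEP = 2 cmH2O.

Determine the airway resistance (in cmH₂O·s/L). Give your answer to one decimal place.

Flow: 77 L/min ÷ 60 = 1.2833 L/s.
Raw = (PIP − Pplat) / flow = (12 − 7) / 1.2833 = 5.0 / 1.2833 = 3.896 cmH2O·s/L.

3.9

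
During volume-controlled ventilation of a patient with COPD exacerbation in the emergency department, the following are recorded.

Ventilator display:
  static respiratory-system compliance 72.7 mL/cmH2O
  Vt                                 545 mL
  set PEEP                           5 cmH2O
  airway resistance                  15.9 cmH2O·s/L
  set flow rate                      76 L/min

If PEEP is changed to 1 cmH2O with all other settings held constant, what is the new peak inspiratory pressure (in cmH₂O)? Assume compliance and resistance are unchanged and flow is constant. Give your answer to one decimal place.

Flow: 76 L/min ÷ 60 = 1.2667 L/s.
PIP = Vt/C + R·V̇ + PEEP (constant-flow equation of motion).
Only the baseline term changes: ΔPIP = ΔPEEP = 1 − 5 = -4.0 cmH2O.
Original PIP = 545/72.7 + 15.9×1.2667 + 5 = 32.637 cmH2O; new PIP = 32.637 + (-4.0) = 28.637 cmH2O.

28.6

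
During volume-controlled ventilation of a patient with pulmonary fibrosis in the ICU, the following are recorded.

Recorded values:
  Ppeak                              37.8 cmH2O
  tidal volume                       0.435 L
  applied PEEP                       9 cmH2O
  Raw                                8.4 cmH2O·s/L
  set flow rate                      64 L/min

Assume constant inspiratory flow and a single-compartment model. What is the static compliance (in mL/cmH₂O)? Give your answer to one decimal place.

Flow: 64 L/min ÷ 60 = 1.0667 L/s.
Equation of motion (constant flow): PIP = Vt/C + R·V̇ + PEEP.
Vt/C = PIP − R·V̇ − PEEP = 37.8 − 8.4×1.0667 − 9 = 37.8 − 8.96 − 9 = 19.84 cmH2O.
C = Vt / 19.84 = 435 / 19.84 = 21.925 mL/cmH2O.

21.9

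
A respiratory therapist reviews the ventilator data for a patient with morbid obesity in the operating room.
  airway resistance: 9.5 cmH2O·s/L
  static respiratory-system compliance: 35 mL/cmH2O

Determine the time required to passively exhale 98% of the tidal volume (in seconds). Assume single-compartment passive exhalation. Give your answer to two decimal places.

τ = R × C = 9.5 × 35 mL/cmH2O = 9.5 × 0.035 L/cmH2O = 0.3325 s.
Exhaled fraction f = 1 − e^(−t/τ) → t = −τ·ln(1 − f) = −0.3325·ln(0.02) = 1.301 s.

1.30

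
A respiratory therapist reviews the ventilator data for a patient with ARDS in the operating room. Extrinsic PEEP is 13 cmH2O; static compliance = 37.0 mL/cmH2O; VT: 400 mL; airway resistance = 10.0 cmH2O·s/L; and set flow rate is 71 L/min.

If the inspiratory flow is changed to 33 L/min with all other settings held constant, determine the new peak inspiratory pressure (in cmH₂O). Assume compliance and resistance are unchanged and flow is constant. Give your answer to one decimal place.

29.3

Flow: 71 L/min ÷ 60 = 1.1833 L/s.
New flow: 33 L/min ÷ 60 = 0.55 L/s.
PIP = Vt/C + R·V̇ + PEEP (constant-flow equation of motion).
Only the resistive term changes: ΔPIP = R × ΔV̇ = 10.0 × (0.55 − 1.1833) = 10.0 × -0.6333 = -6.333 cmH2O.
Original PIP = 400/37.0 + 10.0×1.1833 + 13 = 35.644 cmH2O; new PIP = 35.644 + (-6.333) = 29.311 cmH2O.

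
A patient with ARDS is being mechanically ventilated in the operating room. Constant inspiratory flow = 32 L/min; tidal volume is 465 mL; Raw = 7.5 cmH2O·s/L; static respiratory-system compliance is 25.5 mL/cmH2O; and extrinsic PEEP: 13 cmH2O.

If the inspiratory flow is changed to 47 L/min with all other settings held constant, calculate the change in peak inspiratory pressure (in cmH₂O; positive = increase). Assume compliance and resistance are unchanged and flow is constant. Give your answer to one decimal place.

Flow: 32 L/min ÷ 60 = 0.5333 L/s.
New flow: 47 L/min ÷ 60 = 0.7833 L/s.
PIP = Vt/C + R·V̇ + PEEP (constant-flow equation of motion).
Only the resistive term changes: ΔPIP = R × ΔV̇ = 7.5 × (0.7833 − 0.5333) = 7.5 × 0.25 = 1.875 cmH2O.

1.9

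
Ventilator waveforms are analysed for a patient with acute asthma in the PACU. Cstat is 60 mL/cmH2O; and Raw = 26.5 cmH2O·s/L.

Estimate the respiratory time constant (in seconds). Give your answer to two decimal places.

τ = R × C = 26.5 × 60 mL/cmH2O = 26.5 × 0.060 L/cmH2O = 1.59 s.

1.59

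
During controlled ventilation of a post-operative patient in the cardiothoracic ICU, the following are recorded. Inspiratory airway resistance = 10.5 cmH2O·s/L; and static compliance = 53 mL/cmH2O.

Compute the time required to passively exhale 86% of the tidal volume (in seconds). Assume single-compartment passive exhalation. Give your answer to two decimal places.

1.09

τ = R × C = 10.5 × 53 mL/cmH2O = 10.5 × 0.053 L/cmH2O = 0.5565 s.
Exhaled fraction f = 1 − e^(−t/τ) → t = −τ·ln(1 − f) = −0.5565·ln(0.14) = 1.094 s.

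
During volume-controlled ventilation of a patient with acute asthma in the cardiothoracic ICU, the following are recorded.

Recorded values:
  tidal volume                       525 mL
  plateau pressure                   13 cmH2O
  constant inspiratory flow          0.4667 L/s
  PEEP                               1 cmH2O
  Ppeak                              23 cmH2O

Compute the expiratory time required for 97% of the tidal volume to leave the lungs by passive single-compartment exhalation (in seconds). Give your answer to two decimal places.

3.29

R = (PIP − Pplat)/V̇ = (23 − 13) / 0.4667 = 10.0/0.4667 = 21.427 cmH2O·s/L.
C = Vt/(Pplat − PEEP) = 525.0 / (13 − 1) = 525.0/12.0 = 43.75 mL/cmH2O.
τ = R × C = 21.427 × 0.04375 L/cmH2O = 0.9374 s.
t = −τ·ln(1 − 0.97) = −0.9374·ln(0.03) = 3.287 s.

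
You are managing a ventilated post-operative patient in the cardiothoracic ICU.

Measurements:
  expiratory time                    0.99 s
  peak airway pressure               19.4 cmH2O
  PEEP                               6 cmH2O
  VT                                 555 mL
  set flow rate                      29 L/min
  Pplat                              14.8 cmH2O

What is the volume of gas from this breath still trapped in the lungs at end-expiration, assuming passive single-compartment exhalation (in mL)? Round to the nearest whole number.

Flow: 29 L/min ÷ 60 = 0.4833 L/s.
R = (PIP − Pplat)/V̇ = (19.4 − 14.8) / 0.4833 = 4.6/0.4833 = 9.518 cmH2O·s/L.
C = Vt/(Pplat − PEEP) = 555.0 / (14.8 − 6) = 555.0/8.8 = 63.068 mL/cmH2O.
τ = R × C = 9.518 × 0.06307 L/cmH2O = 0.6003 s.
Fraction remaining = e^(−Te/τ) = e^(−0.99/0.6003) = 0.1922.
Trapped volume = 555.0 × 0.1922 = 106.67 mL.

107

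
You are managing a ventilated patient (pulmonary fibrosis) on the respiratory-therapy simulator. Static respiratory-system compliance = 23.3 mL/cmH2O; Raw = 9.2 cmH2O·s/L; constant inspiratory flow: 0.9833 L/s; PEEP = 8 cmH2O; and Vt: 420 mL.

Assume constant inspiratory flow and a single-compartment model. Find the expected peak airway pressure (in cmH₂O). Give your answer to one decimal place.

Equation of motion (constant flow): PIP = Vt/C + R·V̇ + PEEP.
PIP = 420/23.3 + 9.2×0.9833 + 8 = 18.026 + 9.046 + 8 = 35.072 cmH2O.

35.1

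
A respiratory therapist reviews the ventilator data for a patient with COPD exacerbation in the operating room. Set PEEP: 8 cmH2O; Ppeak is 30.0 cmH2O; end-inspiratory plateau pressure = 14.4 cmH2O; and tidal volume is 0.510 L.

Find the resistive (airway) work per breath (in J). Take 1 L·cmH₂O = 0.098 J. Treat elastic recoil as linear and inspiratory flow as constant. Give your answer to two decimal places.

0.78

With constant inspiratory flow the resistive pressure is constant at PIP − Pplat = 30.0 − 14.4 = 15.6 cmH2O, so resistive work = 15.6 × 0.510 = 7.956 L·cmH2O.
× 0.098 J/(L·cmH2O) → 0.7797 J.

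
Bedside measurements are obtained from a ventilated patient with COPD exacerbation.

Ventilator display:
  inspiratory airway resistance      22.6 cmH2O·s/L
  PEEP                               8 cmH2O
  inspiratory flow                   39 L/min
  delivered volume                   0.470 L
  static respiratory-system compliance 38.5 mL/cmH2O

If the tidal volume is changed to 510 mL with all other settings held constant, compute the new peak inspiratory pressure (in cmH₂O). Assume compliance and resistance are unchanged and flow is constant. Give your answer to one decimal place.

Flow: 39 L/min ÷ 60 = 0.65 L/s.
PIP = Vt/C + R·V̇ + PEEP (constant-flow equation of motion).
Only the elastic term changes: ΔPIP = ΔVt / C = (510 − 470) / 38.5 = 1.039 cmH2O.
Original PIP = 470/38.5 + 22.6×0.65 + 8 = 34.898 cmH2O; new PIP = 34.898 + (1.039) = 35.937 cmH2O.

35.9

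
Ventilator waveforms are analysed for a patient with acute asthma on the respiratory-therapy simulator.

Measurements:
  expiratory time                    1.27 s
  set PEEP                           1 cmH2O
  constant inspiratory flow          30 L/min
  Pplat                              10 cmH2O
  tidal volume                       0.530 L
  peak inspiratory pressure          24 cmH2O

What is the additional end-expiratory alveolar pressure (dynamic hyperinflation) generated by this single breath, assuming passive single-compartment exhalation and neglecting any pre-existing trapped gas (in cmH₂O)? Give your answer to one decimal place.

4.2

Flow: 30 L/min ÷ 60 = 0.5 L/s.
R = (PIP − Pplat)/V̇ = (24 − 10) / 0.5 = 14.0/0.5 = 28.0 cmH2O·s/L.
C = Vt/(Pplat − PEEP) = 530.0 / (10 − 1) = 530.0/9.0 = 58.889 mL/cmH2O.
τ = R × C = 28.0 × 0.05889 L/cmH2O = 1.649 s.
Fraction remaining = e^(−Te/τ) = e^(−1.27/1.649) = 0.4629; trapped volume = 530.0 × 0.4629 = 245.34 mL.
Additional alveolar pressure from trapping ≈ V_trapped / C = 245.34 / 58.889 = 4.166 cmH2O.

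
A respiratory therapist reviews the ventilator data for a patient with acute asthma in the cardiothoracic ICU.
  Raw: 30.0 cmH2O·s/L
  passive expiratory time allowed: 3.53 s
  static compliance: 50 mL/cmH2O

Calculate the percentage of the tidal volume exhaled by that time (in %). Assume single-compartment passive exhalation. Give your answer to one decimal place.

τ = R × C = 30.0 × 50 mL/cmH2O = 30.0 × 0.050 L/cmH2O = 1.5 s.
Passive exhalation: V(t)/V₀ = e^(−t/τ) = e^(−3.53/1.5) = 0.09505.
Fraction exhaled = 1 − 0.09505 = 0.905 → 90.5%.

90.5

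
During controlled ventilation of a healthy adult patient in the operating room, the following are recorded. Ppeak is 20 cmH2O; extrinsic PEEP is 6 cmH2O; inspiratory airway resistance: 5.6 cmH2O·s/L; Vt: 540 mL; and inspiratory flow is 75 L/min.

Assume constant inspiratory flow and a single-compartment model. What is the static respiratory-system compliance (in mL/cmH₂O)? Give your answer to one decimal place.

77.1

Flow: 75 L/min ÷ 60 = 1.25 L/s.
Equation of motion (constant flow): PIP = Vt/C + R·V̇ + PEEP.
Vt/C = PIP − R·V̇ − PEEP = 20 − 5.6×1.25 − 6 = 20 − 7.0 − 6 = 7.0 cmH2O.
C = Vt / 7.0 = 540 / 7.0 = 77.143 mL/cmH2O.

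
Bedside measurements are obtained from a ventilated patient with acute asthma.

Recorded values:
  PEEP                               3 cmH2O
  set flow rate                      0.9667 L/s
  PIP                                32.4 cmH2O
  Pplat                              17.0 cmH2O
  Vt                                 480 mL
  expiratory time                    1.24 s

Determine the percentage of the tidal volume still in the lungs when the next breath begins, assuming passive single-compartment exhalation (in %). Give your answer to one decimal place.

10.3

R = (PIP − Pplat)/V̇ = (32.4 − 17.0) / 0.9667 = 15.4/0.9667 = 15.93 cmH2O·s/L.
C = Vt/(Pplat − PEEP) = 480.0 / (17.0 − 3) = 480.0/14.0 = 34.286 mL/cmH2O.
τ = R × C = 15.93 × 0.03429 L/cmH2O = 0.5462 s.
Fraction remaining at end-expiration = e^(−Te/τ) = e^(−1.24/0.5462) = 0.1033 → 10.33%.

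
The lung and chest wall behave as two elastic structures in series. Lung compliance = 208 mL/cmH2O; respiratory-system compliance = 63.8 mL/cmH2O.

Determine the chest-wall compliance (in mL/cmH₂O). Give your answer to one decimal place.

1/Ccw = 1/Crs − 1/CL.
1/Ccw = 1/63.8 − 1/208 = 0.01087.
Ccw = 91.996 mL/cmH2O.

92.0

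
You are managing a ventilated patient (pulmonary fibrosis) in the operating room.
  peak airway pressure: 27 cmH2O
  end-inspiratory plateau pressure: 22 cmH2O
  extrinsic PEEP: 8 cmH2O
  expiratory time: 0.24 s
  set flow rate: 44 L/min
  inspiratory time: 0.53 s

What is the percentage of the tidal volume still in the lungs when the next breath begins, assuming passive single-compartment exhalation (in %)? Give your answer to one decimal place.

28.1

Flow: 44 L/min ÷ 60 = 0.7333 L/s.
Vt = flow × Ti = 0.7333 L/s × 0.53 s × 1000 mL/L = 388.65 mL.
R = (PIP − Pplat)/V̇ = (27 − 22) / 0.7333 = 5.0/0.7333 = 6.818 cmH2O·s/L.
C = Vt/(Pplat − PEEP) = 388.65 / (22 − 8) = 388.65/14.0 = 27.761 mL/cmH2O.
τ = R × C = 6.818 × 0.02776 L/cmH2O = 0.1893 s.
Fraction remaining at end-expiration = e^(−Te/τ) = e^(−0.24/0.1893) = 0.2814 → 28.14%.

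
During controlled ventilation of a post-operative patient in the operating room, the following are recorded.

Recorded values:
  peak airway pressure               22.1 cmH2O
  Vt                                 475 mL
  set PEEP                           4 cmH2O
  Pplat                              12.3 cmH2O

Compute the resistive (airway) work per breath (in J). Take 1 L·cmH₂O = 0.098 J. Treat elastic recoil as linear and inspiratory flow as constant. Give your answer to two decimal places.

0.46

With constant inspiratory flow the resistive pressure is constant at PIP − Pplat = 22.1 − 12.3 = 9.8 cmH2O, so resistive work = 9.8 × 0.475 = 4.655 L·cmH2O.
× 0.098 J/(L·cmH2O) → 0.4562 J.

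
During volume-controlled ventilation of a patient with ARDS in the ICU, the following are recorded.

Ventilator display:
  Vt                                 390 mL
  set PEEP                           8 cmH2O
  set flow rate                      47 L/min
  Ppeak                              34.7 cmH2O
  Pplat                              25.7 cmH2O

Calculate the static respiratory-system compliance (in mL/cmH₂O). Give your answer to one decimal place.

22.0

Cstat = Vt / (Pplat − PEEP) = 390 / (25.7 − 8) = 390 / 17.7 = 22.034 mL/cmH2O.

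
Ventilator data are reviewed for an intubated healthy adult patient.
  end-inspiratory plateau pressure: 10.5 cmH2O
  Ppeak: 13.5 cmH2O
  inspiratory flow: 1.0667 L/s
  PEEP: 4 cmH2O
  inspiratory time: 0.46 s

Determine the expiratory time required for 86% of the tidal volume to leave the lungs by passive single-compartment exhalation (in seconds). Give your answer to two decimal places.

0.42

Vt = flow × Ti = 1.0667 L/s × 0.46 s × 1000 mL/L = 490.68 mL.
R = (PIP − Pplat)/V̇ = (13.5 − 10.5) / 1.0667 = 3.0/1.0667 = 2.812 cmH2O·s/L.
C = Vt/(Pplat − PEEP) = 490.68 / (10.5 − 4) = 490.68/6.5 = 75.489 mL/cmH2O.
τ = R × C = 2.812 × 0.07549 L/cmH2O = 0.2123 s.
t = −τ·ln(1 − 0.86) = −0.2123·ln(0.14) = 0.4174 s.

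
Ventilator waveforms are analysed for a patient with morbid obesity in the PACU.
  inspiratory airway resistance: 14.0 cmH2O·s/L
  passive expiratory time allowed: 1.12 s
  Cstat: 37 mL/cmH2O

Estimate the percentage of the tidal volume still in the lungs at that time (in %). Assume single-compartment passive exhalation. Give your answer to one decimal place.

11.5

τ = R × C = 14.0 × 37 mL/cmH2O = 14.0 × 0.037 L/cmH2O = 0.518 s.
Passive exhalation: V(t)/V₀ = e^(−t/τ) = e^(−1.12/0.518) = 0.1151.
Fraction remaining = 0.1151 → 11.51%.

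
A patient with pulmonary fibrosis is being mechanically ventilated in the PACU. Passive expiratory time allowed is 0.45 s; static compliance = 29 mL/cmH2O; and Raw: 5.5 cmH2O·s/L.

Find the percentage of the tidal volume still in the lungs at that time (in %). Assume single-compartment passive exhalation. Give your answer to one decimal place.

τ = R × C = 5.5 × 29 mL/cmH2O = 5.5 × 0.029 L/cmH2O = 0.1595 s.
Passive exhalation: V(t)/V₀ = e^(−t/τ) = e^(−0.45/0.1595) = 0.05953.
Fraction remaining = 0.05953 → 5.953%.

6.0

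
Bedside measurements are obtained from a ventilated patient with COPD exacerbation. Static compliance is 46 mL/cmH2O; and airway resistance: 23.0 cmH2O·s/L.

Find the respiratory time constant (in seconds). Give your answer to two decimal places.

τ = R × C = 23.0 × 46 mL/cmH2O = 23.0 × 0.046 L/cmH2O = 1.058 s.

1.06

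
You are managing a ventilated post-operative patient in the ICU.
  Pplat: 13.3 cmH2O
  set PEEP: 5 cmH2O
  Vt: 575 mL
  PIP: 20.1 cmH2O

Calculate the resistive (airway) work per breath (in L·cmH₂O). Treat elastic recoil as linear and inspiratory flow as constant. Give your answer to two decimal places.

With constant inspiratory flow the resistive pressure is constant at PIP − Pplat = 20.1 − 13.3 = 6.8 cmH2O, so resistive work = 6.8 × 0.575 = 3.91 L·cmH2O.

3.91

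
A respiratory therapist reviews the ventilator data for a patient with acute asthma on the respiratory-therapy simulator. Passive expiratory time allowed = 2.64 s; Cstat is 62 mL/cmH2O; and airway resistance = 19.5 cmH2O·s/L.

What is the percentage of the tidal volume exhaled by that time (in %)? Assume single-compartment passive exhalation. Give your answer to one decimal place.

τ = R × C = 19.5 × 62 mL/cmH2O = 19.5 × 0.062 L/cmH2O = 1.209 s.
Passive exhalation: V(t)/V₀ = e^(−t/τ) = e^(−2.64/1.209) = 0.1126.
Fraction exhaled = 1 − 0.1126 = 0.8874 → 88.74%.

88.7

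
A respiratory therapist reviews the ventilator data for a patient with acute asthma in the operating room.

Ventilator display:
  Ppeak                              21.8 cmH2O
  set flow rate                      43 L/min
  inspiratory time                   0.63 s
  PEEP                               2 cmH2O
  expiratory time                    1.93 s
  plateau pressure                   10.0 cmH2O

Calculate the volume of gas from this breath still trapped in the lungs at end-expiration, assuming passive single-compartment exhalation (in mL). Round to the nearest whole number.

Flow: 43 L/min ÷ 60 = 0.7167 L/s.
Vt = flow × Ti = 0.7167 L/s × 0.63 s × 1000 mL/L = 451.52 mL.
R = (PIP − Pplat)/V̇ = (21.8 − 10.0) / 0.7167 = 11.8/0.7167 = 16.464 cmH2O·s/L.
C = Vt/(Pplat − PEEP) = 451.52 / (10.0 − 2) = 451.52/8.0 = 56.44 mL/cmH2O.
τ = R × C = 16.464 × 0.05644 L/cmH2O = 0.9292 s.
Fraction remaining = e^(−Te/τ) = e^(−1.93/0.9292) = 0.1253.
Trapped volume = 451.52 × 0.1253 = 56.575 mL.

57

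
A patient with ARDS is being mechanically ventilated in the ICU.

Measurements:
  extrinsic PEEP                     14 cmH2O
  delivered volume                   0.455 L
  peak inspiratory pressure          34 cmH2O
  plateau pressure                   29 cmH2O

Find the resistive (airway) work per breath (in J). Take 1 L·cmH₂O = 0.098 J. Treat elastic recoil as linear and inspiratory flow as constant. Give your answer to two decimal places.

0.22

With constant inspiratory flow the resistive pressure is constant at PIP − Pplat = 34 − 29 = 5.0 cmH2O, so resistive work = 5.0 × 0.455 = 2.275 L·cmH2O.
× 0.098 J/(L·cmH2O) → 0.223 J.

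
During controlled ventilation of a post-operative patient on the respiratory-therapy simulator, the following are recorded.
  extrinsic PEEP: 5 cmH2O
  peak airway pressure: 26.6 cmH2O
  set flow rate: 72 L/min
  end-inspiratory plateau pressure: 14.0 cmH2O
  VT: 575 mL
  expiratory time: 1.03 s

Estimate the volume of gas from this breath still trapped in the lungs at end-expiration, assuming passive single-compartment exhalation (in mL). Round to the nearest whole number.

124

Flow: 72 L/min ÷ 60 = 1.2 L/s.
R = (PIP − Pplat)/V̇ = (26.6 − 14.0) / 1.2 = 12.6/1.2 = 10.5 cmH2O·s/L.
C = Vt/(Pplat − PEEP) = 575.0 / (14.0 − 5) = 575.0/9.0 = 63.889 mL/cmH2O.
τ = R × C = 10.5 × 0.06389 L/cmH2O = 0.6708 s.
Fraction remaining = e^(−Te/τ) = e^(−1.03/0.6708) = 0.2154.
Trapped volume = 575.0 × 0.2154 = 123.86 mL.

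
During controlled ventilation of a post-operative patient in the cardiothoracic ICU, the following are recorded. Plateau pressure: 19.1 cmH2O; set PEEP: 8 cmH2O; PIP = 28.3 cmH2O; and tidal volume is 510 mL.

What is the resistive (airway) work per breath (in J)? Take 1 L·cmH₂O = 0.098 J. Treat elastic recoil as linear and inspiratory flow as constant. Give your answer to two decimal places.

With constant inspiratory flow the resistive pressure is constant at PIP − Pplat = 28.3 − 19.1 = 9.2 cmH2O, so resistive work = 9.2 × 0.510 = 4.692 L·cmH2O.
× 0.098 J/(L·cmH2O) → 0.4598 J.

0.46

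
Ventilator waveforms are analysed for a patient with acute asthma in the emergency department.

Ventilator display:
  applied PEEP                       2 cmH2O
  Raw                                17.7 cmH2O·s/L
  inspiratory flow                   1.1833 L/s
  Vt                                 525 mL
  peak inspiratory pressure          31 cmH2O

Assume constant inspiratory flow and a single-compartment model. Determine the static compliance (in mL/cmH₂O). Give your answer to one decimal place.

Equation of motion (constant flow): PIP = Vt/C + R·V̇ + PEEP.
Vt/C = PIP − R·V̇ − PEEP = 31 − 17.7×1.1833 − 2 = 31 − 20.944 − 2 = 8.056 cmH2O.
C = Vt / 8.056 = 525 / 8.056 = 65.169 mL/cmH2O.

65.2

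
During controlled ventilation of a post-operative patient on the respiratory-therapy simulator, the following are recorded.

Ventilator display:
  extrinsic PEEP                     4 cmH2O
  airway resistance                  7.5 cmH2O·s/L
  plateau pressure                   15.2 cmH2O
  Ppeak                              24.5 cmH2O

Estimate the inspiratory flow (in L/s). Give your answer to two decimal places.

1.24

flow = (PIP − Pplat) / Raw = 9.3 / 7.5 = 1.24 L/s.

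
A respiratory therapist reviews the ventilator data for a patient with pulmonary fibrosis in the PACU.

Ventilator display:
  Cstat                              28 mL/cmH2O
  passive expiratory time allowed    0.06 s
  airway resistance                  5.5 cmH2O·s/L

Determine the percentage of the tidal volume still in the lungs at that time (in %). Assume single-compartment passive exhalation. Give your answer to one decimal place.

67.7

τ = R × C = 5.5 × 28 mL/cmH2O = 5.5 × 0.028 L/cmH2O = 0.154 s.
Passive exhalation: V(t)/V₀ = e^(−t/τ) = e^(−0.06/0.154) = 0.6773.
Fraction remaining = 0.6773 → 67.73%.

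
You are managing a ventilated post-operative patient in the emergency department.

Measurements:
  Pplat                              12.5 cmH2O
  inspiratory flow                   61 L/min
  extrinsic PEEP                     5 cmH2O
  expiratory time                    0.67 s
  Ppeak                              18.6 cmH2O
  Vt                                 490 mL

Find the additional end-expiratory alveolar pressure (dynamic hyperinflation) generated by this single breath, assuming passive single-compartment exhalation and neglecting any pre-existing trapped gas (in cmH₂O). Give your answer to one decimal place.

Flow: 61 L/min ÷ 60 = 1.0167 L/s.
R = (PIP − Pplat)/V̇ = (18.6 − 12.5) / 1.0167 = 6.1/1.0167 = 6.0 cmH2O·s/L.
C = Vt/(Pplat − PEEP) = 490.0 / (12.5 − 5) = 490.0/7.5 = 65.333 mL/cmH2O.
τ = R × C = 6.0 × 0.06533 L/cmH2O = 0.392 s.
Fraction remaining = e^(−Te/τ) = e^(−0.67/0.392) = 0.181; trapped volume = 490.0 × 0.181 = 88.69 mL.
Additional alveolar pressure from trapping ≈ V_trapped / C = 88.69 / 65.333 = 1.358 cmH2O.

1.4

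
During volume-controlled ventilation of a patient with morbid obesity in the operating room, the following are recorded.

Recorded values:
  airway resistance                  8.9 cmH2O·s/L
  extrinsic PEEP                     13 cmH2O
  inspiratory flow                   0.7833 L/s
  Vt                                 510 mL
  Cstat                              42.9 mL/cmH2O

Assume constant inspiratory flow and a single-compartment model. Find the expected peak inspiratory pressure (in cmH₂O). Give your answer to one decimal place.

31.9

Equation of motion (constant flow): PIP = Vt/C + R·V̇ + PEEP.
PIP = 510/42.9 + 8.9×0.7833 + 13 = 11.888 + 6.971 + 13 = 31.859 cmH2O.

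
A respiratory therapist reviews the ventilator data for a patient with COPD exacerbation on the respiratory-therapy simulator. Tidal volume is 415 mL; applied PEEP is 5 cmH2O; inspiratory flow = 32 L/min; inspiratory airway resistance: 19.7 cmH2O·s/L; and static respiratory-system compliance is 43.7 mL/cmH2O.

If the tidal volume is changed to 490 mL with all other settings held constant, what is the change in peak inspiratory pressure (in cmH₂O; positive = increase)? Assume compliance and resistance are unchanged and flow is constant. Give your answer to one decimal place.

PIP = Vt/C + R·V̇ + PEEP (constant-flow equation of motion).
Only the elastic term changes: ΔPIP = ΔVt / C = (490 − 415) / 43.7 = 1.716 cmH2O.

1.7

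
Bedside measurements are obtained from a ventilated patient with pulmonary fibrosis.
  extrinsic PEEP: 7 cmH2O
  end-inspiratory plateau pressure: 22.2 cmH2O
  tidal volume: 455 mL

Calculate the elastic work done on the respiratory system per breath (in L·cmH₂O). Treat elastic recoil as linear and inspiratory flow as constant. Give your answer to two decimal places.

Elastic work ≈ ½ × (Pplat − PEEP) × Vt = 0.5 × (22.2 − 7) × 0.455 L = 0.5 × 15.2 × 0.455 = 3.458 L·cmH2O.

3.46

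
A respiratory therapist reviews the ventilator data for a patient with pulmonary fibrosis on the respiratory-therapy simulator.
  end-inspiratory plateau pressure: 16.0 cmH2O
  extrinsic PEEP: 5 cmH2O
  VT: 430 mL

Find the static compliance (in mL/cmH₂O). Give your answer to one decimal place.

39.1

Cstat = Vt / (Pplat − PEEP) = 430 / (16.0 − 5) = 430 / 11.0 = 39.091 mL/cmH2O.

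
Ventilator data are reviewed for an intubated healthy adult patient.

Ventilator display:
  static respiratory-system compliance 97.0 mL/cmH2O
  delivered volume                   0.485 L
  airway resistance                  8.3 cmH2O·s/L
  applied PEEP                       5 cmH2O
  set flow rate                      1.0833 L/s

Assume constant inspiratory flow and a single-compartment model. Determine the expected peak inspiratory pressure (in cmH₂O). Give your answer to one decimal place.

19.0

Equation of motion (constant flow): PIP = Vt/C + R·V̇ + PEEP.
PIP = 485/97.0 + 8.3×1.0833 + 5 = 5.0 + 8.991 + 5 = 18.991 cmH2O.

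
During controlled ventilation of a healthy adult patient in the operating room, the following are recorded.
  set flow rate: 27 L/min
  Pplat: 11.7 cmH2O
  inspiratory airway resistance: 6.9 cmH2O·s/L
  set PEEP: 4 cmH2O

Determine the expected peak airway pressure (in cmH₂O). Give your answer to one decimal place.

14.8

Flow: 27 L/min ÷ 60 = 0.45 L/s.
PIP = Pplat + Raw × flow = 11.7 + 6.9 × 0.45 = 11.7 + 3.105 = 14.805 cmH2O.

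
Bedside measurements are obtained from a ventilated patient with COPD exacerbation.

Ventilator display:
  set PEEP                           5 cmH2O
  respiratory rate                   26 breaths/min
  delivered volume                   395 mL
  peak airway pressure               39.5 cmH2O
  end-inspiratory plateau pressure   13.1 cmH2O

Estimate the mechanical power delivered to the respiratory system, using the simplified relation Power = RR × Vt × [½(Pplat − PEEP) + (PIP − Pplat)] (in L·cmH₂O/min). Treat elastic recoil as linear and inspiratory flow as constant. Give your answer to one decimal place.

Per-breath work = Vt × [½(Pplat−PEEP) + (PIP−Pplat)] = 0.395 × [0.5×8.1 + 26.4] = 0.395 × 30.45 = 12.028 L·cmH2O.
Power = 26 × 12.028 = 312.73 L·cmH2O/min.

312.7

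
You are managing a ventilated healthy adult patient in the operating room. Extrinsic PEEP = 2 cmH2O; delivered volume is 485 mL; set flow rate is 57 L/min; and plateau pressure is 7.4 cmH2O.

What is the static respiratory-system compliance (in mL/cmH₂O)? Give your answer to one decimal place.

89.8

Cstat = Vt / (Pplat − PEEP) = 485 / (7.4 − 2) = 485 / 5.4 = 89.815 mL/cmH2O.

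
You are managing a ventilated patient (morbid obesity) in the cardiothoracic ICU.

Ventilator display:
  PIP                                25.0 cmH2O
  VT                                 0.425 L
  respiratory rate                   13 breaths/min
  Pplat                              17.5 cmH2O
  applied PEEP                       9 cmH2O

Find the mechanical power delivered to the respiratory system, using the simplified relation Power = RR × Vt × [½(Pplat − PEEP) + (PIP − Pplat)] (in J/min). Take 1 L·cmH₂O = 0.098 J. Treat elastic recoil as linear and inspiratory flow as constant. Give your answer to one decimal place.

6.4

Per-breath work = Vt × [½(Pplat−PEEP) + (PIP−Pplat)] = 0.425 × [0.5×8.5 + 7.5] = 0.425 × 11.75 = 4.994 L·cmH2O.
Power = 13 × 4.994 = 64.922 L·cmH2O/min.
× 0.098 J/(L·cmH2O) → 6.362 J/min.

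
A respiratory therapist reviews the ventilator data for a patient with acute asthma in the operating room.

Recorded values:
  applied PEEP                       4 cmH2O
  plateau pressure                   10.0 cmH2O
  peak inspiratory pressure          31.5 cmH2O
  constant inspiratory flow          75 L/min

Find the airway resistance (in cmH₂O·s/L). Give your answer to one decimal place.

Flow: 75 L/min ÷ 60 = 1.25 L/s.
Raw = (PIP − Pplat) / flow = (31.5 − 10.0) / 1.25 = 21.5 / 1.25 = 17.2 cmH2O·s/L.

17.2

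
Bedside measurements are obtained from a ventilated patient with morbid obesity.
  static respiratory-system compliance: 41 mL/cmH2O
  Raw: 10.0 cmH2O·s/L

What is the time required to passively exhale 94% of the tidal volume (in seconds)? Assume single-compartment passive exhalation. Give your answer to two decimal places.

τ = R × C = 10.0 × 41 mL/cmH2O = 10.0 × 0.041 L/cmH2O = 0.41 s.
Exhaled fraction f = 1 − e^(−t/τ) → t = −τ·ln(1 − f) = −0.41·ln(0.06) = 1.153 s.

1.15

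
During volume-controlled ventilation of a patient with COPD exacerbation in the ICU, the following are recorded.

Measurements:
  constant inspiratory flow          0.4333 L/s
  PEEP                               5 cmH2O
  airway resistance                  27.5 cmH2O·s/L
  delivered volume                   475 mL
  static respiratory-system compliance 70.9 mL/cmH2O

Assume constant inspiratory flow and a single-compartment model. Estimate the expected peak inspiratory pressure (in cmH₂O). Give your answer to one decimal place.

Equation of motion (constant flow): PIP = Vt/C + R·V̇ + PEEP.
PIP = 475/70.9 + 27.5×0.4333 + 5 = 6.7 + 11.916 + 5 = 23.616 cmH2O.

23.6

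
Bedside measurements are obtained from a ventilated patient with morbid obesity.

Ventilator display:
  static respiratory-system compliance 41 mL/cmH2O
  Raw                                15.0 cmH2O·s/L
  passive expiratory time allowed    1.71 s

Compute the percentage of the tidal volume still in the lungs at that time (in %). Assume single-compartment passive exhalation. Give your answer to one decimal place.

τ = R × C = 15.0 × 41 mL/cmH2O = 15.0 × 0.041 L/cmH2O = 0.615 s.
Passive exhalation: V(t)/V₀ = e^(−t/τ) = e^(−1.71/0.615) = 0.06201.
Fraction remaining = 0.06201 → 6.201%.

6.2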